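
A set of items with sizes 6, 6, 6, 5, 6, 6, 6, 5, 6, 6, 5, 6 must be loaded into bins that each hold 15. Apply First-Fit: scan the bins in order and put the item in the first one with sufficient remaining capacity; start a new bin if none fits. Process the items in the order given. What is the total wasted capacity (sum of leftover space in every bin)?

21

Put 6 in bin 1; 9 remain.
Put 6 in bin 1; 3 remain.
Put 6 in bin 2; 9 remain.
Put 5 in bin 2; 4 remain.
Put 6 in bin 3; 9 remain.
Put 6 in bin 3; 3 remain.
Put 6 in bin 4; 9 remain.
Put 5 in bin 4; 4 remain.
Put 6 in bin 5; 9 remain.
Put 6 in bin 5; 3 remain.
Put 5 in bin 6; 10 remain.
Put 6 in bin 6; 4 remain.
6 bins × 15 = 90; used 69; unused 21.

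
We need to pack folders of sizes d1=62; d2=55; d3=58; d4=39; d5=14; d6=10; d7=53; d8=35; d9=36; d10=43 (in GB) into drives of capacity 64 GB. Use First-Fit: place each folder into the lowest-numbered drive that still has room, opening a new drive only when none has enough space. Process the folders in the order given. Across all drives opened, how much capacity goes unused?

Put d1 (62 GB) in drive 1; 2 GB remain.
Put d2 (55 GB) in drive 2; 9 GB remain.
Put d3 (58 GB) in drive 3; 6 GB remain.
Put d4 (39 GB) in drive 4; 25 GB remain.
Put d5 (14 GB) in drive 4; 11 GB remain.
Put d6 (10 GB) in drive 4; 1 GB remain.
Put d7 (53 GB) in drive 5; 11 GB remain.
Put d8 (35 GB) in drive 6; 29 GB remain.
Put d9 (36 GB) in drive 7; 28 GB remain.
Put d10 (43 GB) in drive 8; 21 GB remain.
8 drives × 64 GB = 512 GB; used 405 GB; unused 107 GB.

107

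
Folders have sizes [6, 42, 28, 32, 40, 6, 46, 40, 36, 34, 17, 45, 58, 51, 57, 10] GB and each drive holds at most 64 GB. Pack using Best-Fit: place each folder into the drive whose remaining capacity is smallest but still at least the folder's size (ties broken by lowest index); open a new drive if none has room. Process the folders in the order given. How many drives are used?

11

drive 1: place 6 GB, 58 GB left
drive 1: place 42 GB, 16 GB left
drive 2: place 28 GB, 36 GB left
drive 2: place 32 GB, 4 GB left
drive 3: place 40 GB, 24 GB left
drive 1: place 6 GB, 10 GB left
drive 4: place 46 GB, 18 GB left
drive 5: place 40 GB, 24 GB left
drive 6: place 36 GB, 28 GB left
drive 7: place 34 GB, 30 GB left
drive 4: place 17 GB, 1 GB left
drive 8: place 45 GB, 19 GB left
drive 9: place 58 GB, 6 GB left
drive 10: place 51 GB, 13 GB left
drive 11: place 57 GB, 7 GB left
drive 1: place 10 GB, 0 GB left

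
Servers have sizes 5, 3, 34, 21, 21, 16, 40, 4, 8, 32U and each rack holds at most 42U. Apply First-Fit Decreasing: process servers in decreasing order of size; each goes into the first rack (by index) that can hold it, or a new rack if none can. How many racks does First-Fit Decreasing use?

Sorted descending: 40, 34, 32, 21, 21, 16, 8, 5, 4, 3.
rack 1: place 40U, 2U left
rack 2: place 34U, 8U left
rack 3: place 32U, 10U left
rack 4: place 21U, 21U left
rack 4: place 21U, 0U left
rack 5: place 16U, 26U left
rack 2: place 8U, 0U left
rack 3: place 5U, 5U left
rack 3: place 4U, 1U left
rack 5: place 3U, 23U left

5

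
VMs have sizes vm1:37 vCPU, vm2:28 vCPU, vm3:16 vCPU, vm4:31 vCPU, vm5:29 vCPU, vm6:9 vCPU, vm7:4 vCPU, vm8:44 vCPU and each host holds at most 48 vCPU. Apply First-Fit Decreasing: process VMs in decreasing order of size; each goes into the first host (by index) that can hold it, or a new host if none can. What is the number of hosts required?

5

Sorted descending: 44, 37, 31, 29, 28, 16, 9, 4.
Put 44 vCPU in host 1; 4 vCPU remain.
Put 37 vCPU in host 2; 11 vCPU remain.
Put 31 vCPU in host 3; 17 vCPU remain.
Put 29 vCPU in host 4; 19 vCPU remain.
Put 28 vCPU in host 5; 20 vCPU remain.
Put 16 vCPU in host 3; 1 vCPU remain.
Put 9 vCPU in host 2; 2 vCPU remain.
Put 4 vCPU in host 1; 0 vCPU remain.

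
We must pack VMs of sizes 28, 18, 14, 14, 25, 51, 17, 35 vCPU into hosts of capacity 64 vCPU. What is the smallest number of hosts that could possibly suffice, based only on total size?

Total size = 28 + 18 + 14 + 14 + 25 + 51 + 17 + 35 = 202 vCPU.
⌈202 / 64⌉ = 4.

4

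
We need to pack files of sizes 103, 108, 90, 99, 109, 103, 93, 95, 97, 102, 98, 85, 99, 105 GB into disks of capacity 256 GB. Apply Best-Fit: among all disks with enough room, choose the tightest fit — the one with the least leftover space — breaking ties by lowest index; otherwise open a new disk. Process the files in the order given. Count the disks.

disk 1: place 103 GB, 153 GB left
disk 1: place 108 GB, 45 GB left
disk 2: place 90 GB, 166 GB left
disk 2: place 99 GB, 67 GB left
disk 3: place 109 GB, 147 GB left
disk 3: place 103 GB, 44 GB left
disk 4: place 93 GB, 163 GB left
disk 4: place 95 GB, 68 GB left
disk 5: place 97 GB, 159 GB left
disk 5: place 102 GB, 57 GB left
disk 6: place 98 GB, 158 GB left
disk 6: place 85 GB, 73 GB left
disk 7: place 99 GB, 157 GB left
disk 7: place 105 GB, 52 GB left

7 disks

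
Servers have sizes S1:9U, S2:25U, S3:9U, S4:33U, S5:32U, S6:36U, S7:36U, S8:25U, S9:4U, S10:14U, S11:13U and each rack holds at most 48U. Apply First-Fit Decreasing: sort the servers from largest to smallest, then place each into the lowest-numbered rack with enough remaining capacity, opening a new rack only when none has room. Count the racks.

6

Sorted descending: 36, 36, 33, 32, 25, 25, 14, 13, 9, 9, 4.
Put 36U in rack 1; 12U remain.
Put 36U in rack 2; 12U remain.
Put 33U in rack 3; 15U remain.
Put 32U in rack 4; 16U remain.
Put 25U in rack 5; 23U remain.
Put 25U in rack 6; 23U remain.
Put 14U in rack 3; 1U remain.
Put 13U in rack 4; 3U remain.
Put 9U in rack 1; 3U remain.
Put 9U in rack 2; 3U remain.
Put 4U in rack 5; 19U remain.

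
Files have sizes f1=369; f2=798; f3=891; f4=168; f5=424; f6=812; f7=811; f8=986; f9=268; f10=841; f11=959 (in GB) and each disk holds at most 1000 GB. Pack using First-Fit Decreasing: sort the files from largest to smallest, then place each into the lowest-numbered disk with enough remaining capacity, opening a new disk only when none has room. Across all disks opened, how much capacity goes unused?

Sorted descending: 986, 959, 891, 841, 812, 811, 798, 424, 369, 268, 168.
986 GB → disk 1 (remaining 14 GB)
959 GB → disk 2 (remaining 41 GB)
891 GB → disk 3 (remaining 109 GB)
841 GB → disk 4 (remaining 159 GB)
812 GB → disk 5 (remaining 188 GB)
811 GB → disk 6 (remaining 189 GB)
798 GB → disk 7 (remaining 202 GB)
424 GB → disk 8 (remaining 576 GB)
369 GB → disk 8 (remaining 207 GB)
268 GB → disk 9 (remaining 732 GB)
168 GB → disk 5 (remaining 20 GB)
9 disks × 1000 GB = 9000 GB; used 7327 GB; unused 1673 GB.

1673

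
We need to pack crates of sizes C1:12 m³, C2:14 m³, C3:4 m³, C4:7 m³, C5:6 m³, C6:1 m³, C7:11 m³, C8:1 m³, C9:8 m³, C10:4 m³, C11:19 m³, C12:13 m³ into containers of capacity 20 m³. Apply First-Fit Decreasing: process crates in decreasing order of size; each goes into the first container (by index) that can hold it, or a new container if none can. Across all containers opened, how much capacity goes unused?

Sorted descending: 19, 14, 13, 12, 11, 8, 7, 6, 4, 4, 1, 1.
Put 19 m³ in container 1; 1 m³ remain.
Put 14 m³ in container 2; 6 m³ remain.
Put 13 m³ in container 3; 7 m³ remain.
Put 12 m³ in container 4; 8 m³ remain.
Put 11 m³ in container 5; 9 m³ remain.
Put 8 m³ in container 4; 0 m³ remain.
Put 7 m³ in container 3; 0 m³ remain.
Put 6 m³ in container 2; 0 m³ remain.
Put 4 m³ in container 5; 5 m³ remain.
Put 4 m³ in container 5; 1 m³ remain.
Put 1 m³ in container 1; 0 m³ remain.
Put 1 m³ in container 5; 0 m³ remain.
5 containers × 20 m³ = 100 m³; used 100 m³; unused 0 m³.

0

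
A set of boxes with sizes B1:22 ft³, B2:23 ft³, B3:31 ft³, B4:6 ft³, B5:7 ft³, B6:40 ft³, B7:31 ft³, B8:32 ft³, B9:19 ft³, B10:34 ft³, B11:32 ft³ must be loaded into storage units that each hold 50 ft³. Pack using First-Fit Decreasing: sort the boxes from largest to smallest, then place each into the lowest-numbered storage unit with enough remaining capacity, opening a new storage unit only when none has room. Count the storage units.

7

Sorted descending: 40, 34, 32, 32, 31, 31, 23, 22, 19, 7, 6.
Put 40 ft³ in storage unit 1; 10 ft³ remain.
Put 34 ft³ in storage unit 2; 16 ft³ remain.
Put 32 ft³ in storage unit 3; 18 ft³ remain.
Put 32 ft³ in storage unit 4; 18 ft³ remain.
Put 31 ft³ in storage unit 5; 19 ft³ remain.
Put 31 ft³ in storage unit 6; 19 ft³ remain.
Put 23 ft³ in storage unit 7; 27 ft³ remain.
Put 22 ft³ in storage unit 7; 5 ft³ remain.
Put 19 ft³ in storage unit 5; 0 ft³ remain.
Put 7 ft³ in storage unit 1; 3 ft³ remain.
Put 6 ft³ in storage unit 2; 10 ft³ remain.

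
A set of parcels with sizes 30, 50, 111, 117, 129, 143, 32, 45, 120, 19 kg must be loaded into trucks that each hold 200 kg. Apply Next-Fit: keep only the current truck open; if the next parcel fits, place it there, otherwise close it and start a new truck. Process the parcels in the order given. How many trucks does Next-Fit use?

5

truck 1: place 30 kg, 170 kg left
truck 1: place 50 kg, 120 kg left
truck 1: place 111 kg, 9 kg left
truck 2: place 117 kg, 83 kg left
truck 3: place 129 kg, 71 kg left
truck 4: place 143 kg, 57 kg left
truck 4: place 32 kg, 25 kg left
truck 5: place 45 kg, 155 kg left
truck 5: place 120 kg, 35 kg left
truck 5: place 19 kg, 16 kg left
Final trucks: [30,50,111] [117] [129] [143,32] [45,120,19].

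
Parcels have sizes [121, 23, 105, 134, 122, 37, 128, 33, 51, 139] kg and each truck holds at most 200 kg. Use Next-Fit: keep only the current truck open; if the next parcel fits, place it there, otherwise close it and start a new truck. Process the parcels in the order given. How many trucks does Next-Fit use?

6 trucks

truck 1: place 121 kg, 79 kg left
truck 1: place 23 kg, 56 kg left
truck 2: place 105 kg, 95 kg left
truck 3: place 134 kg, 66 kg left
truck 4: place 122 kg, 78 kg left
truck 4: place 37 kg, 41 kg left
truck 5: place 128 kg, 72 kg left
truck 5: place 33 kg, 39 kg left
truck 6: place 51 kg, 149 kg left
truck 6: place 139 kg, 10 kg left
Final trucks: [121,23] [105] [134] [122,37] [128,33] [51,139].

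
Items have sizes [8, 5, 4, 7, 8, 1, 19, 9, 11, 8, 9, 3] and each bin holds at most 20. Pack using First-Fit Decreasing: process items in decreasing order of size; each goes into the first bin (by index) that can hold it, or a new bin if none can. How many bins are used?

5

Sorted descending: 19, 11, 9, 9, 8, 8, 8, 7, 5, 4, 3, 1.
bin 1: place 19, 1 left
bin 2: place 11, 9 left
bin 2: place 9, 0 left
bin 3: place 9, 11 left
bin 3: place 8, 3 left
bin 4: place 8, 12 left
bin 4: place 8, 4 left
bin 5: place 7, 13 left
bin 5: place 5, 8 left
bin 4: place 4, 0 left
bin 3: place 3, 0 left
bin 1: place 1, 0 left
Final bins: [19,1] [11,9] [9,8,3] [8,8,4] [7,5].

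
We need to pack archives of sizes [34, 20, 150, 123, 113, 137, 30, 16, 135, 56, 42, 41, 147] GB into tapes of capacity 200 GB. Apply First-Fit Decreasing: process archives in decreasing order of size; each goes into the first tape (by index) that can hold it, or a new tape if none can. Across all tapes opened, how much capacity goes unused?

156

Sorted descending: 150, 147, 137, 135, 123, 113, 56, 42, 41, 34, 30, 20, 16.
Put 150 GB in tape 1; 50 GB remain.
Put 147 GB in tape 2; 53 GB remain.
Put 137 GB in tape 3; 63 GB remain.
Put 135 GB in tape 4; 65 GB remain.
Put 123 GB in tape 5; 77 GB remain.
Put 113 GB in tape 6; 87 GB remain.
Put 56 GB in tape 3; 7 GB remain.
Put 42 GB in tape 1; 8 GB remain.
Put 41 GB in tape 2; 12 GB remain.
Put 34 GB in tape 4; 31 GB remain.
Put 30 GB in tape 4; 1 GB remain.
Put 20 GB in tape 5; 57 GB remain.
Put 16 GB in tape 5; 41 GB remain.
6 tapes × 200 GB = 1200 GB; used 1044 GB; unused 156 GB.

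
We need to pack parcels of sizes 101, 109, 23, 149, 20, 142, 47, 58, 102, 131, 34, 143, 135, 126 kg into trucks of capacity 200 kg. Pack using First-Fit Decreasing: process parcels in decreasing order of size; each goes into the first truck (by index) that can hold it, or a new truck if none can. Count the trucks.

9

Sorted descending: 149, 143, 142, 135, 131, 126, 109, 102, 101, 58, 47, 34, 23, 20.
truck 1: place 149 kg, 51 kg left
truck 2: place 143 kg, 57 kg left
truck 3: place 142 kg, 58 kg left
truck 4: place 135 kg, 65 kg left
truck 5: place 131 kg, 69 kg left
truck 6: place 126 kg, 74 kg left
truck 7: place 109 kg, 91 kg left
truck 8: place 102 kg, 98 kg left
truck 9: place 101 kg, 99 kg left
truck 3: place 58 kg, 0 kg left
truck 1: place 47 kg, 4 kg left
truck 2: place 34 kg, 23 kg left
truck 2: place 23 kg, 0 kg left
truck 4: place 20 kg, 45 kg left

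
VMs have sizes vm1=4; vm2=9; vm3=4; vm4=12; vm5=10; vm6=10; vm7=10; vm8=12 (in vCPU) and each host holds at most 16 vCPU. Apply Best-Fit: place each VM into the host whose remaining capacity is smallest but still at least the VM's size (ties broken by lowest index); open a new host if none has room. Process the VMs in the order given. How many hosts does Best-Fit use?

6

Put vm1 (4 vCPU) in host 1; 12 vCPU remain.
Put vm2 (9 vCPU) in host 1; 3 vCPU remain.
Put vm3 (4 vCPU) in host 2; 12 vCPU remain.
Put vm4 (12 vCPU) in host 2; 0 vCPU remain.
Put vm5 (10 vCPU) in host 3; 6 vCPU remain.
Put vm6 (10 vCPU) in host 4; 6 vCPU remain.
Put vm7 (10 vCPU) in host 5; 6 vCPU remain.
Put vm8 (12 vCPU) in host 6; 4 vCPU remain.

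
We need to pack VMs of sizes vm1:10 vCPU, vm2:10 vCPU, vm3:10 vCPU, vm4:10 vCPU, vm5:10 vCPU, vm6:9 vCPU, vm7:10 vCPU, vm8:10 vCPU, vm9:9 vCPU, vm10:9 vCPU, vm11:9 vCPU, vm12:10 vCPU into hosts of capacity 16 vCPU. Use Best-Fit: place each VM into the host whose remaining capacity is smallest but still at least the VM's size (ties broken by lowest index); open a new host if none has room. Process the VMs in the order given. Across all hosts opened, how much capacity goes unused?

host 1: place vm1 (10 vCPU), 6 vCPU left
host 2: place vm2 (10 vCPU), 6 vCPU left
host 3: place vm3 (10 vCPU), 6 vCPU left
host 4: place vm4 (10 vCPU), 6 vCPU left
host 5: place vm5 (10 vCPU), 6 vCPU left
host 6: place vm6 (9 vCPU), 7 vCPU left
host 7: place vm7 (10 vCPU), 6 vCPU left
host 8: place vm8 (10 vCPU), 6 vCPU left
host 9: place vm9 (9 vCPU), 7 vCPU left
host 10: place vm10 (9 vCPU), 7 vCPU left
host 11: place vm11 (9 vCPU), 7 vCPU left
host 12: place vm12 (10 vCPU), 6 vCPU left
12 hosts × 16 vCPU = 192 vCPU; used 116 vCPU; unused 76 vCPU.

76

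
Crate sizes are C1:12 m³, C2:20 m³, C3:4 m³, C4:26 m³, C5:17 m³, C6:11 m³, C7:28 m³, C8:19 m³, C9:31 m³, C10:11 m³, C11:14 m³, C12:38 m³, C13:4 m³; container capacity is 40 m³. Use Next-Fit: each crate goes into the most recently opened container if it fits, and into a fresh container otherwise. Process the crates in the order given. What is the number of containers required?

9 containers

Put C1 (12 m³) in container 1; 28 m³ remain.
Put C2 (20 m³) in container 1; 8 m³ remain.
Put C3 (4 m³) in container 1; 4 m³ remain.
Put C4 (26 m³) in container 2; 14 m³ remain.
Put C5 (17 m³) in container 3; 23 m³ remain.
Put C6 (11 m³) in container 3; 12 m³ remain.
Put C7 (28 m³) in container 4; 12 m³ remain.
Put C8 (19 m³) in container 5; 21 m³ remain.
Put C9 (31 m³) in container 6; 9 m³ remain.
Put C10 (11 m³) in container 7; 29 m³ remain.
Put C11 (14 m³) in container 7; 15 m³ remain.
Put C12 (38 m³) in container 8; 2 m³ remain.
Put C13 (4 m³) in container 9; 36 m³ remain.
Final containers: [12,20,4] [26] [17,11] [28] [19] [31] [11,14] [38] [4].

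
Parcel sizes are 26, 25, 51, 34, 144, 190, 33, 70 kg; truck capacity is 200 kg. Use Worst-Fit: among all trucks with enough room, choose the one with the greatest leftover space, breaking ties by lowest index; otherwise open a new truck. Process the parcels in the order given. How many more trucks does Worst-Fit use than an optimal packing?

Worst-Fit: [26,25,51,34,33] [144] [190] [70] → 4 trucks.
Total size 573 kg; any packing needs at least ⌈573/200⌉ = 3 trucks.
An optimal packing achieves that bound: [190] [144,51] [70,34,33,26,25] → 3 trucks.
Excess: 4 − 3 = 1.

1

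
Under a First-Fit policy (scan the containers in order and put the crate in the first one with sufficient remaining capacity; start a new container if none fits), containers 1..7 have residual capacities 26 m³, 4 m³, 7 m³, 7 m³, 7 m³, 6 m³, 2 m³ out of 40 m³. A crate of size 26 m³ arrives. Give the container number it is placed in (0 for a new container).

1

Containers with room: container 1 (26 m³).
The first with room is container 1.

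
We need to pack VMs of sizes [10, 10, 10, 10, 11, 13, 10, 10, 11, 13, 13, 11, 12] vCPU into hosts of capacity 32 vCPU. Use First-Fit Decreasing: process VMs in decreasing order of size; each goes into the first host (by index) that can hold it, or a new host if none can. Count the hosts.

Sorted descending: 13, 13, 13, 12, 11, 11, 11, 10, 10, 10, 10, 10, 10.
Put 13 vCPU in host 1; 19 vCPU remain.
Put 13 vCPU in host 1; 6 vCPU remain.
Put 13 vCPU in host 2; 19 vCPU remain.
Put 12 vCPU in host 2; 7 vCPU remain.
Put 11 vCPU in host 3; 21 vCPU remain.
Put 11 vCPU in host 3; 10 vCPU remain.
Put 11 vCPU in host 4; 21 vCPU remain.
Put 10 vCPU in host 3; 0 vCPU remain.
Put 10 vCPU in host 4; 11 vCPU remain.
Put 10 vCPU in host 4; 1 vCPU remain.
Put 10 vCPU in host 5; 22 vCPU remain.
Put 10 vCPU in host 5; 12 vCPU remain.
Put 10 vCPU in host 5; 2 vCPU remain.
Final hosts: [13,13] [13,12] [11,11,10] [11,10,10] [10,10,10].

5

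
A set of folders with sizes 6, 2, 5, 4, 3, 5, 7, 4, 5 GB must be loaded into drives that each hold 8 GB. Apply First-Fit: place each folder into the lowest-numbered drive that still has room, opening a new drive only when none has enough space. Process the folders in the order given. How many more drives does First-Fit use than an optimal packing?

0

First-Fit: [6,2] [5,3] [4,4] [5] [7] [5] → 6 drives.
Total size 41 GB; any packing needs at least ⌈41/8⌉ = 6 drives.
So 6 is already optimal.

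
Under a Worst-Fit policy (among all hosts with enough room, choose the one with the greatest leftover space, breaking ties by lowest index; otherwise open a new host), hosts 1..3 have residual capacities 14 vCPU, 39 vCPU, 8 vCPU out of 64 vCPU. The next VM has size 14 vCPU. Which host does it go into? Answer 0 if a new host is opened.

Hosts with room: host 1 (14 vCPU), host 2 (39 vCPU).
Most room is host 2 with 39 vCPU free.

2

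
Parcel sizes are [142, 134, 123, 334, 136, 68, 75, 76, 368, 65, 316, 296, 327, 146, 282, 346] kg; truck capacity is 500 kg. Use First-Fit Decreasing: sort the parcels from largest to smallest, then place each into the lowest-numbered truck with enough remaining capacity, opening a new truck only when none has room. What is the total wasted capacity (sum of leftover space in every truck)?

Sorted descending: 368, 346, 334, 327, 316, 296, 282, 146, 142, 136, 134, 123, 76, 75, 68, 65.
368 kg → truck 1 (remaining 132 kg)
346 kg → truck 2 (remaining 154 kg)
334 kg → truck 3 (remaining 166 kg)
327 kg → truck 4 (remaining 173 kg)
316 kg → truck 5 (remaining 184 kg)
296 kg → truck 6 (remaining 204 kg)
282 kg → truck 7 (remaining 218 kg)
146 kg → truck 2 (remaining 8 kg)
142 kg → truck 3 (remaining 24 kg)
136 kg → truck 4 (remaining 37 kg)
134 kg → truck 5 (remaining 50 kg)
123 kg → truck 1 (remaining 9 kg)
76 kg → truck 6 (remaining 128 kg)
75 kg → truck 6 (remaining 53 kg)
68 kg → truck 7 (remaining 150 kg)
65 kg → truck 7 (remaining 85 kg)
7 trucks × 500 kg = 3500 kg; used 3234 kg; unused 266 kg.

266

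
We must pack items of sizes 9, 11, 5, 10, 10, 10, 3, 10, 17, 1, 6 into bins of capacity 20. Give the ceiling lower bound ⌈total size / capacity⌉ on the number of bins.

5

Total size = 9 + 11 + 5 + 10 + 10 + 10 + 3 + 10 + 17 + 1 + 6 = 92.
⌈92 / 20⌉ = 5.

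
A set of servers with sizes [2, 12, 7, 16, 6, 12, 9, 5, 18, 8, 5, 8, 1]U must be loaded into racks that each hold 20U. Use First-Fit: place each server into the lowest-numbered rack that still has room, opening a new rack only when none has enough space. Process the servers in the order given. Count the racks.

rack 1: place 2U, 18U left
rack 1: place 12U, 6U left
rack 2: place 7U, 13U left
rack 3: place 16U, 4U left
rack 1: place 6U, 0U left
rack 2: place 12U, 1U left
rack 4: place 9U, 11U left
rack 4: place 5U, 6U left
rack 5: place 18U, 2U left
rack 6: place 8U, 12U left
rack 4: place 5U, 1U left
rack 6: place 8U, 4U left
rack 2: place 1U, 0U left

6 racks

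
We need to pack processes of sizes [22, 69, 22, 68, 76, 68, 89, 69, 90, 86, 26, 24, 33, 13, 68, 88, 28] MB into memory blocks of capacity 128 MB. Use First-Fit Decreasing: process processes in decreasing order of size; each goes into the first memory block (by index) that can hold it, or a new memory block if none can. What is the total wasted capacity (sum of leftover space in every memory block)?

Sorted descending: 90, 89, 88, 86, 76, 69, 69, 68, 68, 68, 33, 28, 26, 24, 22, 22, 13.
memory block 1: place 90 MB, 38 MB left
memory block 2: place 89 MB, 39 MB left
memory block 3: place 88 MB, 40 MB left
memory block 4: place 86 MB, 42 MB left
memory block 5: place 76 MB, 52 MB left
memory block 6: place 69 MB, 59 MB left
memory block 7: place 69 MB, 59 MB left
memory block 8: place 68 MB, 60 MB left
memory block 9: place 68 MB, 60 MB left
memory block 10: place 68 MB, 60 MB left
memory block 1: place 33 MB, 5 MB left
memory block 2: place 28 MB, 11 MB left
memory block 3: place 26 MB, 14 MB left
memory block 4: place 24 MB, 18 MB left
memory block 5: place 22 MB, 30 MB left
memory block 5: place 22 MB, 8 MB left
memory block 3: place 13 MB, 1 MB left
10 memory blocks × 128 MB = 1280 MB; used 939 MB; unused 341 MB.

341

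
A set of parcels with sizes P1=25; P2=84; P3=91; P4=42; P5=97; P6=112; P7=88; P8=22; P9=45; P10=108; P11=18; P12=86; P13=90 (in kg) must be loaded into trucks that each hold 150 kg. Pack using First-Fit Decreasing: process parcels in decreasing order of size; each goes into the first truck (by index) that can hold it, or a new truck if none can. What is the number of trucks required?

8

Sorted descending: 112, 108, 97, 91, 90, 88, 86, 84, 45, 42, 25, 22, 18.
Put 112 kg in truck 1; 38 kg remain.
Put 108 kg in truck 2; 42 kg remain.
Put 97 kg in truck 3; 53 kg remain.
Put 91 kg in truck 4; 59 kg remain.
Put 90 kg in truck 5; 60 kg remain.
Put 88 kg in truck 6; 62 kg remain.
Put 86 kg in truck 7; 64 kg remain.
Put 84 kg in truck 8; 66 kg remain.
Put 45 kg in truck 3; 8 kg remain.
Put 42 kg in truck 2; 0 kg remain.
Put 25 kg in truck 1; 13 kg remain.
Put 22 kg in truck 4; 37 kg remain.
Put 18 kg in truck 4; 19 kg remain.
Final trucks: [112,25] [108,42] [97,45] [91,22,18] [90] [88] [86] [84].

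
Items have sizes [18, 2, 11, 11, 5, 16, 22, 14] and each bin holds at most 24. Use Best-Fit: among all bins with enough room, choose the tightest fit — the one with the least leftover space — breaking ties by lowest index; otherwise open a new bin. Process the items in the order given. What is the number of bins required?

bin 1: place 18, 6 left
bin 1: place 2, 4 left
bin 2: place 11, 13 left
bin 2: place 11, 2 left
bin 3: place 5, 19 left
bin 3: place 16, 3 left
bin 4: place 22, 2 left
bin 5: place 14, 10 left
Final bins: [18,2] [11,11] [5,16] [22] [14].

5 bins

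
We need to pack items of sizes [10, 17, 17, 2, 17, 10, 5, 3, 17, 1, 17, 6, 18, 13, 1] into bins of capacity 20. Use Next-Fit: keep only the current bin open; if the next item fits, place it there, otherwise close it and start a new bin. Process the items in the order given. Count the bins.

10 bins

10 → bin 1 (remaining 10)
17 → bin 2 (remaining 3)
17 → bin 3 (remaining 3)
2 → bin 3 (remaining 1)
17 → bin 4 (remaining 3)
10 → bin 5 (remaining 10)
5 → bin 5 (remaining 5)
3 → bin 5 (remaining 2)
17 → bin 6 (remaining 3)
1 → bin 6 (remaining 2)
17 → bin 7 (remaining 3)
6 → bin 8 (remaining 14)
18 → bin 9 (remaining 2)
13 → bin 10 (remaining 7)
1 → bin 10 (remaining 6)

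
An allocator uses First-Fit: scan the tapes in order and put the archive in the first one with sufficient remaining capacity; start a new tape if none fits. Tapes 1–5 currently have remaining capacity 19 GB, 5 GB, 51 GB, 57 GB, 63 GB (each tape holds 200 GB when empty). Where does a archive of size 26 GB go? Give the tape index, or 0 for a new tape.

3

Tapes with room: tape 3 (51 GB), tape 4 (57 GB), tape 5 (63 GB).
The first with room is tape 3.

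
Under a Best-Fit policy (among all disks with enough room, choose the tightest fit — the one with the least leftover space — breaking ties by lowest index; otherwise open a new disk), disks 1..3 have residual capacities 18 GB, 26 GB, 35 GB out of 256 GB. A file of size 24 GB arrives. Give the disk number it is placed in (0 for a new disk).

2

Disks with room: disk 2 (26 GB), disk 3 (35 GB).
Tightest fit is disk 2 with 26 GB free.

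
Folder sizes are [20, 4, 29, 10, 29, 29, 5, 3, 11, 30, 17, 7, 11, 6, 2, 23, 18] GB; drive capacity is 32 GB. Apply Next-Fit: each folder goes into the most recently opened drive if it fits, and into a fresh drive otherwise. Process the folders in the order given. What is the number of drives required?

11

drive 1: place 20 GB, 12 GB left
drive 1: place 4 GB, 8 GB left
drive 2: place 29 GB, 3 GB left
drive 3: place 10 GB, 22 GB left
drive 4: place 29 GB, 3 GB left
drive 5: place 29 GB, 3 GB left
drive 6: place 5 GB, 27 GB left
drive 6: place 3 GB, 24 GB left
drive 6: place 11 GB, 13 GB left
drive 7: place 30 GB, 2 GB left
drive 8: place 17 GB, 15 GB left
drive 8: place 7 GB, 8 GB left
drive 9: place 11 GB, 21 GB left
drive 9: place 6 GB, 15 GB left
drive 9: place 2 GB, 13 GB left
drive 10: place 23 GB, 9 GB left
drive 11: place 18 GB, 14 GB left
Final drives: [20,4] [29] [10] [29] [29] [5,3,11] [30] [17,7] [11,6,2] [23] [18].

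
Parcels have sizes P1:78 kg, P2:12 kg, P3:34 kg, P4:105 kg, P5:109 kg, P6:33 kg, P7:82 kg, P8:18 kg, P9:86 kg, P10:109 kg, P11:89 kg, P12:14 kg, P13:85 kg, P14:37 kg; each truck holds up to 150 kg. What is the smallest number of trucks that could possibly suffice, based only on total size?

6

Total size = 78 + 12 + 34 + 105 + 109 + 33 + 82 + 18 + 86 + 109 + 89 + 14 + 85 + 37 = 891 kg.
⌈891 / 150⌉ = 6.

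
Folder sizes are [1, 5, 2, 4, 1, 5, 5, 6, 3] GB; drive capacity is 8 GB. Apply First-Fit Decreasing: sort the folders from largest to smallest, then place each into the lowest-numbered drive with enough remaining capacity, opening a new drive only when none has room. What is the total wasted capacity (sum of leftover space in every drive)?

8

Sorted descending: 6, 5, 5, 5, 4, 3, 2, 1, 1.
drive 1: place 6 GB, 2 GB left
drive 2: place 5 GB, 3 GB left
drive 3: place 5 GB, 3 GB left
drive 4: place 5 GB, 3 GB left
drive 5: place 4 GB, 4 GB left
drive 2: place 3 GB, 0 GB left
drive 1: place 2 GB, 0 GB left
drive 3: place 1 GB, 2 GB left
drive 3: place 1 GB, 1 GB left
5 drives × 8 GB = 40 GB; used 32 GB; unused 8 GB.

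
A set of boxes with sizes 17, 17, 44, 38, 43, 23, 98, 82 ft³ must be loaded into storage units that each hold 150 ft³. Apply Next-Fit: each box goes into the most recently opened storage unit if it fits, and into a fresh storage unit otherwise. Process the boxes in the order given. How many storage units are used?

4 storage units

Put 17 ft³ in storage unit 1; 133 ft³ remain.
Put 17 ft³ in storage unit 1; 116 ft³ remain.
Put 44 ft³ in storage unit 1; 72 ft³ remain.
Put 38 ft³ in storage unit 1; 34 ft³ remain.
Put 43 ft³ in storage unit 2; 107 ft³ remain.
Put 23 ft³ in storage unit 2; 84 ft³ remain.
Put 98 ft³ in storage unit 3; 52 ft³ remain.
Put 82 ft³ in storage unit 4; 68 ft³ remain.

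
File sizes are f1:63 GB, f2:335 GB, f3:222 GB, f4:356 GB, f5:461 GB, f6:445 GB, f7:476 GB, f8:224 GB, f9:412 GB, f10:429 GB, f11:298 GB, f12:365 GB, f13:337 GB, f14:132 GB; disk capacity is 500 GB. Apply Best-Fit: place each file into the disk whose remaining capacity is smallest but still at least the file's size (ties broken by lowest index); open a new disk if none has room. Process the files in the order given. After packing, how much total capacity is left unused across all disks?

945

Put f1 (63 GB) in disk 1; 437 GB remain.
Put f2 (335 GB) in disk 1; 102 GB remain.
Put f3 (222 GB) in disk 2; 278 GB remain.
Put f4 (356 GB) in disk 3; 144 GB remain.
Put f5 (461 GB) in disk 4; 39 GB remain.
Put f6 (445 GB) in disk 5; 55 GB remain.
Put f7 (476 GB) in disk 6; 24 GB remain.
Put f8 (224 GB) in disk 2; 54 GB remain.
Put f9 (412 GB) in disk 7; 88 GB remain.
Put f10 (429 GB) in disk 8; 71 GB remain.
Put f11 (298 GB) in disk 9; 202 GB remain.
Put f12 (365 GB) in disk 10; 135 GB remain.
Put f13 (337 GB) in disk 11; 163 GB remain.
Put f14 (132 GB) in disk 10; 3 GB remain.
11 disks × 500 GB = 5500 GB; used 4555 GB; unused 945 GB.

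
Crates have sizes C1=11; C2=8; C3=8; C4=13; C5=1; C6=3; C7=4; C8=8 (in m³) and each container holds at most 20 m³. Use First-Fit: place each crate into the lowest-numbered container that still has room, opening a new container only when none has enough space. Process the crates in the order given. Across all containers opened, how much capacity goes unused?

C1 (11 m³) → container 1 (remaining 9 m³)
C2 (8 m³) → container 1 (remaining 1 m³)
C3 (8 m³) → container 2 (remaining 12 m³)
C4 (13 m³) → container 3 (remaining 7 m³)
C5 (1 m³) → container 1 (remaining 0 m³)
C6 (3 m³) → container 2 (remaining 9 m³)
C7 (4 m³) → container 2 (remaining 5 m³)
C8 (8 m³) → container 4 (remaining 12 m³)
4 containers × 20 m³ = 80 m³; used 56 m³; unused 24 m³.

24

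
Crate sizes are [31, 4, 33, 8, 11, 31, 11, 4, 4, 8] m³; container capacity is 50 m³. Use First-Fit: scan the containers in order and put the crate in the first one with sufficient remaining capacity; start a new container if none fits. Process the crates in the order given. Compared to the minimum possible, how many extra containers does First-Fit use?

First-Fit: [31,4,8,4] [33,11,4] [31,11,8] → 3 containers.
Total size 145 m³; any packing needs at least ⌈145/50⌉ = 3 containers.
So 3 is already optimal.

0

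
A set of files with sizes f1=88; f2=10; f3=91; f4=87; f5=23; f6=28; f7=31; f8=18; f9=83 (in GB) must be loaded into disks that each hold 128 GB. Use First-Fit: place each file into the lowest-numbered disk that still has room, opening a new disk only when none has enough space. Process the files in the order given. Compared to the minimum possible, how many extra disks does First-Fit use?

0

First-Fit: [88,10,23] [91,28] [87,31] [18,83] → 4 disks.
Total size 459 GB; any packing needs at least ⌈459/128⌉ = 4 disks.
So 4 is already optimal.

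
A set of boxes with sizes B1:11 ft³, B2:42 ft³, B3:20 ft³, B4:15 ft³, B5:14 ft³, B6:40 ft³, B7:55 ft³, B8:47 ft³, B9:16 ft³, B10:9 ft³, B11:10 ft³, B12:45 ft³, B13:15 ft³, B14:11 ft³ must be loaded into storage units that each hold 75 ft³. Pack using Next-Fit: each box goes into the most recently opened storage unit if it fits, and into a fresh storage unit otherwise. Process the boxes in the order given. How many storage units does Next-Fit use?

B1 (11 ft³) → storage unit 1 (remaining 64 ft³)
B2 (42 ft³) → storage unit 1 (remaining 22 ft³)
B3 (20 ft³) → storage unit 1 (remaining 2 ft³)
B4 (15 ft³) → storage unit 2 (remaining 60 ft³)
B5 (14 ft³) → storage unit 2 (remaining 46 ft³)
B6 (40 ft³) → storage unit 2 (remaining 6 ft³)
B7 (55 ft³) → storage unit 3 (remaining 20 ft³)
B8 (47 ft³) → storage unit 4 (remaining 28 ft³)
B9 (16 ft³) → storage unit 4 (remaining 12 ft³)
B10 (9 ft³) → storage unit 4 (remaining 3 ft³)
B11 (10 ft³) → storage unit 5 (remaining 65 ft³)
B12 (45 ft³) → storage unit 5 (remaining 20 ft³)
B13 (15 ft³) → storage unit 5 (remaining 5 ft³)
B14 (11 ft³) → storage unit 6 (remaining 64 ft³)
Final storage units: [11,42,20] [15,14,40] [55] [47,16,9] [10,45,15] [11].

6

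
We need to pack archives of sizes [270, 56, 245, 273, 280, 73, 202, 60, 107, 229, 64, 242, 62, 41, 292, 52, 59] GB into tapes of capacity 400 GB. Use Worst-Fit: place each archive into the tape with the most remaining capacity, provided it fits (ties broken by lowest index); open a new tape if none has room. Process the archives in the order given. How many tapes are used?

8

tape 1: place 270 GB, 130 GB left
tape 1: place 56 GB, 74 GB left
tape 2: place 245 GB, 155 GB left
tape 3: place 273 GB, 127 GB left
tape 4: place 280 GB, 120 GB left
tape 2: place 73 GB, 82 GB left
tape 5: place 202 GB, 198 GB left
tape 5: place 60 GB, 138 GB left
tape 5: place 107 GB, 31 GB left
tape 6: place 229 GB, 171 GB left
tape 6: place 64 GB, 107 GB left
tape 7: place 242 GB, 158 GB left
tape 7: place 62 GB, 96 GB left
tape 3: place 41 GB, 86 GB left
tape 8: place 292 GB, 108 GB left
tape 4: place 52 GB, 68 GB left
tape 8: place 59 GB, 49 GB left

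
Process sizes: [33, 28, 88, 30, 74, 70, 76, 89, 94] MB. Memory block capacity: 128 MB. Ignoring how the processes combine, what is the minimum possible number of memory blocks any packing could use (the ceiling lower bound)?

5

Total size = 33 + 28 + 88 + 30 + 74 + 70 + 76 + 89 + 94 = 582 MB.
⌈582 / 128⌉ = 5.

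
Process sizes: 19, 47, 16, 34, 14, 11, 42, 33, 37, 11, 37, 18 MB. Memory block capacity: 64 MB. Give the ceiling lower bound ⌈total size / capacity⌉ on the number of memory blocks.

Total size = 19 + 47 + 16 + 34 + 14 + 11 + 42 + 33 + 37 + 11 + 37 + 18 = 319 MB.
⌈319 / 64⌉ = 5.

5 memory blocks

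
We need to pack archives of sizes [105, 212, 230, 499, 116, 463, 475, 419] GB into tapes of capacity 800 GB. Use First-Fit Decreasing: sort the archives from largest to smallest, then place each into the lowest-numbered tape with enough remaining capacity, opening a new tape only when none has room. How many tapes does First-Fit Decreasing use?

Sorted descending: 499, 475, 463, 419, 230, 212, 116, 105.
Put 499 GB in tape 1; 301 GB remain.
Put 475 GB in tape 2; 325 GB remain.
Put 463 GB in tape 3; 337 GB remain.
Put 419 GB in tape 4; 381 GB remain.
Put 230 GB in tape 1; 71 GB remain.
Put 212 GB in tape 2; 113 GB remain.
Put 116 GB in tape 3; 221 GB remain.
Put 105 GB in tape 2; 8 GB remain.

4 tapes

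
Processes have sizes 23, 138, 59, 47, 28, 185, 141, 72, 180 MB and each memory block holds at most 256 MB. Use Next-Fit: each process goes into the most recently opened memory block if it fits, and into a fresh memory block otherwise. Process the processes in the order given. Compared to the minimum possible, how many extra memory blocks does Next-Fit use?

Next-Fit: [23,138,59] [47,28] [185] [141,72] [180] → 5 memory blocks.
Total size 873 MB; any packing needs at least ⌈873/256⌉ = 4 memory blocks.
An optimal packing achieves that bound: [185,59] [180,72] [141,47,28,23] [138] → 4 memory blocks.
Excess: 5 − 4 = 1.

1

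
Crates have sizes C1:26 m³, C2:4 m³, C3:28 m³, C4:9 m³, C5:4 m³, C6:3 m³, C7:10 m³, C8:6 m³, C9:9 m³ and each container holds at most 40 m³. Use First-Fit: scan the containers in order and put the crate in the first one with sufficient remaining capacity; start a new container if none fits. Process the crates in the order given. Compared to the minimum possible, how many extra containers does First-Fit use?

First-Fit: [26,4,9] [28,4,3] [10,6,9] → 3 containers.
Total size 99 m³; any packing needs at least ⌈99/40⌉ = 3 containers.
So 3 is already optimal.

0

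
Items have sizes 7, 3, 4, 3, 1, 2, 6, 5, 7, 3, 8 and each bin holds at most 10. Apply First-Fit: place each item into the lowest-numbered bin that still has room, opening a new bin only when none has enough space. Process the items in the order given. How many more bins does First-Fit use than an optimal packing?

1

First-Fit: [7,3] [4,3,1,2] [6,3] [5] [7] [8] → 6 bins.
Total size 49; any packing needs at least ⌈49/10⌉ = 5 bins.
An optimal packing achieves that bound: [8,2] [7,3] [7,3] [6,4] [5,3,1] → 5 bins.
Excess: 6 − 5 = 1.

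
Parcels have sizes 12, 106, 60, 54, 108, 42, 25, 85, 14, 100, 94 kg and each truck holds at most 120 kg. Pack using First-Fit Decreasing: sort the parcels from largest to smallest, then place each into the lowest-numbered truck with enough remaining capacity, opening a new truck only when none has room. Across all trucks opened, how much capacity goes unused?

140

Sorted descending: 108, 106, 100, 94, 85, 60, 54, 42, 25, 14, 12.
108 kg → truck 1 (remaining 12 kg)
106 kg → truck 2 (remaining 14 kg)
100 kg → truck 3 (remaining 20 kg)
94 kg → truck 4 (remaining 26 kg)
85 kg → truck 5 (remaining 35 kg)
60 kg → truck 6 (remaining 60 kg)
54 kg → truck 6 (remaining 6 kg)
42 kg → truck 7 (remaining 78 kg)
25 kg → truck 4 (remaining 1 kg)
14 kg → truck 2 (remaining 0 kg)
12 kg → truck 1 (remaining 0 kg)
7 trucks × 120 kg = 840 kg; used 700 kg; unused 140 kg.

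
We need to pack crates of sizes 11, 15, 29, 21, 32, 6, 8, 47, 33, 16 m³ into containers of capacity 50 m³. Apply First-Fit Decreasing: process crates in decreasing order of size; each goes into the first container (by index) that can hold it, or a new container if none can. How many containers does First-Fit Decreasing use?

5

Sorted descending: 47, 33, 32, 29, 21, 16, 15, 11, 8, 6.
Put 47 m³ in container 1; 3 m³ remain.
Put 33 m³ in container 2; 17 m³ remain.
Put 32 m³ in container 3; 18 m³ remain.
Put 29 m³ in container 4; 21 m³ remain.
Put 21 m³ in container 4; 0 m³ remain.
Put 16 m³ in container 2; 1 m³ remain.
Put 15 m³ in container 3; 3 m³ remain.
Put 11 m³ in container 5; 39 m³ remain.
Put 8 m³ in container 5; 31 m³ remain.
Put 6 m³ in container 5; 25 m³ remain.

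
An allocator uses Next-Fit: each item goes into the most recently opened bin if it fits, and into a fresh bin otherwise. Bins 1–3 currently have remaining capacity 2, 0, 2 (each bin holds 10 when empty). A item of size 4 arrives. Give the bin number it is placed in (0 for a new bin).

0

Next-Fit only looks at bin 3, which has 2 free.
4 does not fit, so a new bin is opened.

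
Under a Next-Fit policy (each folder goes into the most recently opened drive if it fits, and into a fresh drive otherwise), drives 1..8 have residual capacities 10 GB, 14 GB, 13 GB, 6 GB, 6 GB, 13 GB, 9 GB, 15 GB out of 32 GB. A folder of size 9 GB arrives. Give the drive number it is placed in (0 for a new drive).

Next-Fit only looks at drive 8, which has 15 GB free.
9 GB fits there.

8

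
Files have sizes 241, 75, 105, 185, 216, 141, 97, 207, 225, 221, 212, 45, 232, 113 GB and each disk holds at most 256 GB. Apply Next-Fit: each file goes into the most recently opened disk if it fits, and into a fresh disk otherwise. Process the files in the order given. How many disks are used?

Put 241 GB in disk 1; 15 GB remain.
Put 75 GB in disk 2; 181 GB remain.
Put 105 GB in disk 2; 76 GB remain.
Put 185 GB in disk 3; 71 GB remain.
Put 216 GB in disk 4; 40 GB remain.
Put 141 GB in disk 5; 115 GB remain.
Put 97 GB in disk 5; 18 GB remain.
Put 207 GB in disk 6; 49 GB remain.
Put 225 GB in disk 7; 31 GB remain.
Put 221 GB in disk 8; 35 GB remain.
Put 212 GB in disk 9; 44 GB remain.
Put 45 GB in disk 10; 211 GB remain.
Put 232 GB in disk 11; 24 GB remain.
Put 113 GB in disk 12; 143 GB remain.
Final disks: [241] [75,105] [185] [216] [141,97] [207] [225] [221] [212] [45] [232] [113].

12 disks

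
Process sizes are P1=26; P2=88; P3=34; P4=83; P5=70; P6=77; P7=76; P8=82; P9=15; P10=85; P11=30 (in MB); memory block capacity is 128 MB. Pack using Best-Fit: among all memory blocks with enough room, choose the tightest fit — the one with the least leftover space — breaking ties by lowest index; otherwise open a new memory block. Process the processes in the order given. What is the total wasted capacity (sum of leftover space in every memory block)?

230

memory block 1: place P1 (26 MB), 102 MB left
memory block 1: place P2 (88 MB), 14 MB left
memory block 2: place P3 (34 MB), 94 MB left
memory block 2: place P4 (83 MB), 11 MB left
memory block 3: place P5 (70 MB), 58 MB left
memory block 4: place P6 (77 MB), 51 MB left
memory block 5: place P7 (76 MB), 52 MB left
memory block 6: place P8 (82 MB), 46 MB left
memory block 6: place P9 (15 MB), 31 MB left
memory block 7: place P10 (85 MB), 43 MB left
memory block 6: place P11 (30 MB), 1 MB left
7 memory blocks × 128 MB = 896 MB; used 666 MB; unused 230 MB.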